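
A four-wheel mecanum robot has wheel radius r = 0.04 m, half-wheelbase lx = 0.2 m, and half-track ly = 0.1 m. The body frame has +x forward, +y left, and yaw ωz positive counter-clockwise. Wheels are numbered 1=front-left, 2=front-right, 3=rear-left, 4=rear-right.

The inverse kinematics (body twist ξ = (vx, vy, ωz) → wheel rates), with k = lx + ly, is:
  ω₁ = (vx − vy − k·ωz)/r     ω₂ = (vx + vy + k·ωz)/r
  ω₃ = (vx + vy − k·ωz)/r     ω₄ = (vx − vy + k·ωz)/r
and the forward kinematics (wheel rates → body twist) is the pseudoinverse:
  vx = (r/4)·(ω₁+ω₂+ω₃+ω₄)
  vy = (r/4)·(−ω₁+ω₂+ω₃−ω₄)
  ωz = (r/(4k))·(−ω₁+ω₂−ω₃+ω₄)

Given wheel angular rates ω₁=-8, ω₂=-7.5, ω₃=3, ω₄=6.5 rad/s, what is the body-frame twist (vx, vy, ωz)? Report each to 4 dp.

k = lx + ly = 0.2 + 0.1 = 0.3000
ω₁+ω₂+ω₃+ω₄ = -6.0000  →  vx = (0.04/4)·-6.0000 = -0.0600
−ω₁+ω₂+ω₃−ω₄ = -3.0000  →  vy = (0.04/4)·-3.0000 = -0.0300
−ω₁+ω₂−ω₃+ω₄ = 4.0000  →  ωz = (0.04/1.2000)·4.0000 = 0.1333

(-0.0600, -0.0300, 0.1333)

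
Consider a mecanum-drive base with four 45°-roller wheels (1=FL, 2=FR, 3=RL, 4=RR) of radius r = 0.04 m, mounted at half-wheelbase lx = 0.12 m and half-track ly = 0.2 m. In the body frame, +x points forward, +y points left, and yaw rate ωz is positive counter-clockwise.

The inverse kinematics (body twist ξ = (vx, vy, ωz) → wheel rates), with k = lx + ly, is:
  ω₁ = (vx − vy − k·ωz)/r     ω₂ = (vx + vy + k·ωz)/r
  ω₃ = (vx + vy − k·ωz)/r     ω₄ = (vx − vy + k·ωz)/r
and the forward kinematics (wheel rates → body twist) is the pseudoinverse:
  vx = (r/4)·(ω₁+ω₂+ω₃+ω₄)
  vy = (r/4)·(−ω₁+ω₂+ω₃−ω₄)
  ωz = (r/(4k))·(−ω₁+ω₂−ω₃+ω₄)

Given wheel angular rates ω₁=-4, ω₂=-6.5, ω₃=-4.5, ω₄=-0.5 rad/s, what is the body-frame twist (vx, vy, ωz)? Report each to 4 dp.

k = lx + ly = 0.12 + 0.2 = 0.3200
ω₁+ω₂+ω₃+ω₄ = -15.5000  →  vx = (0.04/4)·-15.5000 = -0.1550
−ω₁+ω₂+ω₃−ω₄ = -6.5000  →  vy = (0.04/4)·-6.5000 = -0.0650
−ω₁+ω₂−ω₃+ω₄ = 1.5000  →  ωz = (0.04/1.2800)·1.5000 = 0.0469

(-0.1550, -0.0650, 0.0469)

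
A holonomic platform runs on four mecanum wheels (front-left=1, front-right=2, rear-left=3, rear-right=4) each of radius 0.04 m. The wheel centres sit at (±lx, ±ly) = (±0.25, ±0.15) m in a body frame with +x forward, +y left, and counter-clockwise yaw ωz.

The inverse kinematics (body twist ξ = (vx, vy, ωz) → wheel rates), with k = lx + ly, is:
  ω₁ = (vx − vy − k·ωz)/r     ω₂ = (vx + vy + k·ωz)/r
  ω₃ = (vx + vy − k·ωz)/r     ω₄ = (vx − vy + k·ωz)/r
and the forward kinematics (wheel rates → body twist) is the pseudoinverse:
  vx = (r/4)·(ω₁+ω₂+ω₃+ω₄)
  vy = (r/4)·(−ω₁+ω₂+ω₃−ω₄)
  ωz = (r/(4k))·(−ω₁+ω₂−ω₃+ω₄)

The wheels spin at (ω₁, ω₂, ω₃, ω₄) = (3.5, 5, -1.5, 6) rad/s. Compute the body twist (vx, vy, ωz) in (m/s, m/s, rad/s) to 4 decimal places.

(0.1300, -0.0600, 0.2250)

k = lx + ly = 0.25 + 0.15 = 0.4000
ω₁+ω₂+ω₃+ω₄ = 13.0000  →  vx = (0.04/4)·13.0000 = 0.1300
−ω₁+ω₂+ω₃−ω₄ = -6.0000  →  vy = (0.04/4)·-6.0000 = -0.0600
−ω₁+ω₂−ω₃+ω₄ = 9.0000  →  ωz = (0.04/1.6000)·9.0000 = 0.2250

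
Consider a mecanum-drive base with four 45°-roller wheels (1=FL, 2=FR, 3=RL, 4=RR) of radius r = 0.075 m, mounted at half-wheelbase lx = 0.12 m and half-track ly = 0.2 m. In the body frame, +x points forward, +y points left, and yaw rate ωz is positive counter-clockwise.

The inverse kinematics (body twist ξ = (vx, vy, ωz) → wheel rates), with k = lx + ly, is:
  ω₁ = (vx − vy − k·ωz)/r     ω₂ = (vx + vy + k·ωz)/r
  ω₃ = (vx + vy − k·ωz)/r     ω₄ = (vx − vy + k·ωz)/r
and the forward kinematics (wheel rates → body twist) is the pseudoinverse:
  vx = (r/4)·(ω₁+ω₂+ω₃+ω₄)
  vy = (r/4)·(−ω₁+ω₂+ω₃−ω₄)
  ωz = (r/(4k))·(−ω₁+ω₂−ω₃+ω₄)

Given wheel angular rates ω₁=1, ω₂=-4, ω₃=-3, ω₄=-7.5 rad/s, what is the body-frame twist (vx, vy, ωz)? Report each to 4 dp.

(-0.2531, -0.0094, -0.5566)

k = lx + ly = 0.12 + 0.2 = 0.3200
ω₁+ω₂+ω₃+ω₄ = -13.5000  →  vx = (0.075/4)·-13.5000 = -0.2531
−ω₁+ω₂+ω₃−ω₄ = -0.5000  →  vy = (0.075/4)·-0.5000 = -0.0094
−ω₁+ω₂−ω₃+ω₄ = -9.5000  →  ωz = (0.075/1.2800)·-9.5000 = -0.5566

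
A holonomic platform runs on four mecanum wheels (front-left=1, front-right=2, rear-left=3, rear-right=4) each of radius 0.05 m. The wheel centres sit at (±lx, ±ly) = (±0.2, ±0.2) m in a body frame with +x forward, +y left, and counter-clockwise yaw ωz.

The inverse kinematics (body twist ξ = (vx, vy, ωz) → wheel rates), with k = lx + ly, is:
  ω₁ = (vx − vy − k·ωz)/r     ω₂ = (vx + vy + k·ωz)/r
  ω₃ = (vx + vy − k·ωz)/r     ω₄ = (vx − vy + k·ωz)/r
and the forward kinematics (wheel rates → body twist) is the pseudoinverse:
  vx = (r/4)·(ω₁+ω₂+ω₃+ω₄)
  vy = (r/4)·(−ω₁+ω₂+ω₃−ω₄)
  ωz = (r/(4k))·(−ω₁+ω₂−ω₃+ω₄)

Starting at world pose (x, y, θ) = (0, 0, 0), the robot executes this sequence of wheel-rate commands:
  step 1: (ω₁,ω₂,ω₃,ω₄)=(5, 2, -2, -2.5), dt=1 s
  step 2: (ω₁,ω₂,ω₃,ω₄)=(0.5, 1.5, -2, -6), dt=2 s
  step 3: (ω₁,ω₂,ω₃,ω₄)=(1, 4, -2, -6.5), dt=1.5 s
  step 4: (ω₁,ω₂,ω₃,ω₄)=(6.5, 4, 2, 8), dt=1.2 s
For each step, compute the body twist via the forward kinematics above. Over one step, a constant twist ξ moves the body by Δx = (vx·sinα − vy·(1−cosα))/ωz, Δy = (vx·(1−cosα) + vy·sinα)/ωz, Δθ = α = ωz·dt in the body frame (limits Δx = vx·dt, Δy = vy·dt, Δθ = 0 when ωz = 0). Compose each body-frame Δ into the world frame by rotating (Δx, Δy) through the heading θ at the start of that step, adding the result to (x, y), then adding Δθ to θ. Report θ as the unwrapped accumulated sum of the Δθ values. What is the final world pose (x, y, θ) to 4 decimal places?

(0.1473, 0.0610, -0.2359)

step 1: ξ=(vx,vy,ωz)=(0.0312, -0.0312, -0.1094), dt=1.0 → body Δ=(0.0295, -0.0329, -0.1094) → world pose (0.0295, -0.0329, -0.1094)
step 2: ξ=(vx,vy,ωz)=(-0.0750, 0.0625, -0.0938), dt=2.0 → body Δ=(-0.1374, 0.1383, -0.1875) → world pose (-0.0920, 0.1196, -0.2969)
step 3: ξ=(vx,vy,ωz)=(-0.0437, 0.0938, -0.0469), dt=1.5 → body Δ=(-0.0606, 0.1428, -0.0703) → world pose (-0.1082, 0.2739, -0.3672)
step 4: ξ=(vx,vy,ωz)=(0.2563, -0.1063, 0.1094), dt=1.2 → body Δ=(0.3150, -0.1070, 0.1313) → world pose (0.1473, 0.0610, -0.2359)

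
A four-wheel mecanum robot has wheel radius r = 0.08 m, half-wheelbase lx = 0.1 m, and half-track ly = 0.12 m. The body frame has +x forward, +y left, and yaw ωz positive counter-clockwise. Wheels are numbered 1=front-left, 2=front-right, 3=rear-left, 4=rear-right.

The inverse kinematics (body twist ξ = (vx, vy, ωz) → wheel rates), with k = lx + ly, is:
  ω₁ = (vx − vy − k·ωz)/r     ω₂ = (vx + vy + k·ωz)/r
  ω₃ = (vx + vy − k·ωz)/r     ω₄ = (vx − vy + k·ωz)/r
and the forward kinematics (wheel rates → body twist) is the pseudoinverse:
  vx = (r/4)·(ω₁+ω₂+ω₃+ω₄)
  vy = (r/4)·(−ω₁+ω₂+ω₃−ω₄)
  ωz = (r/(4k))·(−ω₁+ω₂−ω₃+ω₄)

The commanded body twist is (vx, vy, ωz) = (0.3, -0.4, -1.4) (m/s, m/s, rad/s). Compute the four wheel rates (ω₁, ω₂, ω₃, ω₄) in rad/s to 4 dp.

(12.6000, -5.1000, 2.6000, 4.9000)

k = lx + ly = 0.1 + 0.12 = 0.2200;  k·ωz = 0.2200·-1.4 = -0.3080
ω₁ (FL) = (vx − vy − k·ωz)/r = 1.0080/0.08 = 12.6000
ω₂ (FR) = (vx + vy + k·ωz)/r = -0.4080/0.08 = -5.1000
ω₃ (RL) = (vx + vy − k·ωz)/r = 0.2080/0.08 = 2.6000
ω₄ (RR) = (vx − vy + k·ωz)/r = 0.3920/0.08 = 4.9000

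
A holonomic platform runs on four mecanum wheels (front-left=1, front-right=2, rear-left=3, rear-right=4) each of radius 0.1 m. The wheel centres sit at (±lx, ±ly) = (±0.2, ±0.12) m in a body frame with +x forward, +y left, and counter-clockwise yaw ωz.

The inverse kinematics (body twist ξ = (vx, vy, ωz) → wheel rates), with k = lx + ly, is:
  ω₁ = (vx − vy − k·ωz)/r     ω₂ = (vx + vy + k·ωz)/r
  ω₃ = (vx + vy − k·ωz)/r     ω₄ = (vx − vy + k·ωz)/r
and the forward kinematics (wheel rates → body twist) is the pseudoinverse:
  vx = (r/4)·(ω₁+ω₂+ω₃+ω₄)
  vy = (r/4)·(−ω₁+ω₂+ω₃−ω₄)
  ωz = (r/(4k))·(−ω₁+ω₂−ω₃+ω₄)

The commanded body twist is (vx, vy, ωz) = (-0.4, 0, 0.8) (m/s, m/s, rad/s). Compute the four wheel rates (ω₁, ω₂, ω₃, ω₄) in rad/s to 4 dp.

k = lx + ly = 0.2 + 0.12 = 0.3200;  k·ωz = 0.3200·0.8 = 0.2560
ω₁ (FL) = (vx − vy − k·ωz)/r = -0.6560/0.1 = -6.5600
ω₂ (FR) = (vx + vy + k·ωz)/r = -0.1440/0.1 = -1.4400
ω₃ (RL) = (vx + vy − k·ωz)/r = -0.6560/0.1 = -6.5600
ω₄ (RR) = (vx − vy + k·ωz)/r = -0.1440/0.1 = -1.4400

(-6.5600, -1.4400, -6.5600, -1.4400)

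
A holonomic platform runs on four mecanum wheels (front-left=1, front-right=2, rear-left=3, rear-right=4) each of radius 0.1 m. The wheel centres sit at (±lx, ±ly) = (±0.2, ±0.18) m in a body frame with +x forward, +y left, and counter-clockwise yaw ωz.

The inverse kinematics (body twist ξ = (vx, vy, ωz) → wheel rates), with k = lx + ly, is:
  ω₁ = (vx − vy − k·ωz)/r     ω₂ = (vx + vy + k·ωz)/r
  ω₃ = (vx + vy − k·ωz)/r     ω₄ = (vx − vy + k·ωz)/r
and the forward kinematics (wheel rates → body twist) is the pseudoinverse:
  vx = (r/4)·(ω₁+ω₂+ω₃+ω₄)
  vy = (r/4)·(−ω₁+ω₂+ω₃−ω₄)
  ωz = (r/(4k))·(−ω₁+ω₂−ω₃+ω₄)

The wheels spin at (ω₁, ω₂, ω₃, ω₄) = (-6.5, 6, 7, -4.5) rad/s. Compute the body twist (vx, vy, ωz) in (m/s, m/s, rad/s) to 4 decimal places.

k = lx + ly = 0.2 + 0.18 = 0.3800
ω₁+ω₂+ω₃+ω₄ = 2.0000  →  vx = (0.1/4)·2.0000 = 0.0500
−ω₁+ω₂+ω₃−ω₄ = 24.0000  →  vy = (0.1/4)·24.0000 = 0.6000
−ω₁+ω₂−ω₃+ω₄ = 1.0000  →  ωz = (0.1/1.5200)·1.0000 = 0.0658

(0.0500, 0.6000, 0.0658)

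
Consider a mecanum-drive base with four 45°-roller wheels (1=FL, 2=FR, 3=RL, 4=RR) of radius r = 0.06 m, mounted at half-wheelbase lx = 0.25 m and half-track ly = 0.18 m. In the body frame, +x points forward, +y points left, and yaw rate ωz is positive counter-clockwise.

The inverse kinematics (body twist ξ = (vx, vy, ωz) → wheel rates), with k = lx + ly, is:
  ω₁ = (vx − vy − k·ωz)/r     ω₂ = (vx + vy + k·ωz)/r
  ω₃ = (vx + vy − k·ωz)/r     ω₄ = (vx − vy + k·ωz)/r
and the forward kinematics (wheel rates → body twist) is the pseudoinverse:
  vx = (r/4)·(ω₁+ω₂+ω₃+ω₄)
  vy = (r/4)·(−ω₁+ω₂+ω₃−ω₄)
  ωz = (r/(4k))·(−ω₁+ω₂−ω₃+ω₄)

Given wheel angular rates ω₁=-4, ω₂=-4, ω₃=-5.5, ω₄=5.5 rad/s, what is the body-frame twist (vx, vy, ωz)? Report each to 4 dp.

k = lx + ly = 0.25 + 0.18 = 0.4300
ω₁+ω₂+ω₃+ω₄ = -8.0000  →  vx = (0.06/4)·-8.0000 = -0.1200
−ω₁+ω₂+ω₃−ω₄ = -11.0000  →  vy = (0.06/4)·-11.0000 = -0.1650
−ω₁+ω₂−ω₃+ω₄ = 11.0000  →  ωz = (0.06/1.7200)·11.0000 = 0.3837

(-0.1200, -0.1650, 0.3837)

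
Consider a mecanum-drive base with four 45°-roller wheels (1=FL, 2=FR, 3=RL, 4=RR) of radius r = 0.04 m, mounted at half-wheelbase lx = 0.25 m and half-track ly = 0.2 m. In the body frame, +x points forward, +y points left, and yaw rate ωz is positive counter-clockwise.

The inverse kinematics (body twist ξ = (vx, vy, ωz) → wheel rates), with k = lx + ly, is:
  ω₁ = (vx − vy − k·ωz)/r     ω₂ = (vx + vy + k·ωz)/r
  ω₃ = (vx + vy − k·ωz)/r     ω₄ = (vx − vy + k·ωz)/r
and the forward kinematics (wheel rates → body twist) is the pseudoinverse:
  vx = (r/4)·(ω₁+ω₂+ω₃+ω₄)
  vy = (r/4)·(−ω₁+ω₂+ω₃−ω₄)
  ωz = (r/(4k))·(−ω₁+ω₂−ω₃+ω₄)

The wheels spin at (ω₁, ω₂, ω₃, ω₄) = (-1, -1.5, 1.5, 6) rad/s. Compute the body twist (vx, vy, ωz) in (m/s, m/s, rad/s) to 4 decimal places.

(0.0500, -0.0500, 0.0889)

k = lx + ly = 0.25 + 0.2 = 0.4500
ω₁+ω₂+ω₃+ω₄ = 5.0000  →  vx = (0.04/4)·5.0000 = 0.0500
−ω₁+ω₂+ω₃−ω₄ = -5.0000  →  vy = (0.04/4)·-5.0000 = -0.0500
−ω₁+ω₂−ω₃+ω₄ = 4.0000  →  ωz = (0.04/1.8000)·4.0000 = 0.0889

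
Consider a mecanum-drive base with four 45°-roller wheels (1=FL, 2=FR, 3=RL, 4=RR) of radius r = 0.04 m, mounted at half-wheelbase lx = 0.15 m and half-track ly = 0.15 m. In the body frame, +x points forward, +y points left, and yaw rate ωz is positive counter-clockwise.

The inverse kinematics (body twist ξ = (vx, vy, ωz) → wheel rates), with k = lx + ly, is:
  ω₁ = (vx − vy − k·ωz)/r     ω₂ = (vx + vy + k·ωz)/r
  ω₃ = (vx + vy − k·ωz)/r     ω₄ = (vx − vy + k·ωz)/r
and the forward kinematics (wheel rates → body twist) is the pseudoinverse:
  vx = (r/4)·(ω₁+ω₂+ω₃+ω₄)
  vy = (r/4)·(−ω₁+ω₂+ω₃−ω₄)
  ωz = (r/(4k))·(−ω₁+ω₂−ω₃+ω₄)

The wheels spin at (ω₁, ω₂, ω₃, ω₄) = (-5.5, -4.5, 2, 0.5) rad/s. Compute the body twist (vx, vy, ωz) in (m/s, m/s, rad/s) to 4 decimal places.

(-0.0750, 0.0250, -0.0167)

k = lx + ly = 0.15 + 0.15 = 0.3000
ω₁+ω₂+ω₃+ω₄ = -7.5000  →  vx = (0.04/4)·-7.5000 = -0.0750
−ω₁+ω₂+ω₃−ω₄ = 2.5000  →  vy = (0.04/4)·2.5000 = 0.0250
−ω₁+ω₂−ω₃+ω₄ = -0.5000  →  ωz = (0.04/1.2000)·-0.5000 = -0.0167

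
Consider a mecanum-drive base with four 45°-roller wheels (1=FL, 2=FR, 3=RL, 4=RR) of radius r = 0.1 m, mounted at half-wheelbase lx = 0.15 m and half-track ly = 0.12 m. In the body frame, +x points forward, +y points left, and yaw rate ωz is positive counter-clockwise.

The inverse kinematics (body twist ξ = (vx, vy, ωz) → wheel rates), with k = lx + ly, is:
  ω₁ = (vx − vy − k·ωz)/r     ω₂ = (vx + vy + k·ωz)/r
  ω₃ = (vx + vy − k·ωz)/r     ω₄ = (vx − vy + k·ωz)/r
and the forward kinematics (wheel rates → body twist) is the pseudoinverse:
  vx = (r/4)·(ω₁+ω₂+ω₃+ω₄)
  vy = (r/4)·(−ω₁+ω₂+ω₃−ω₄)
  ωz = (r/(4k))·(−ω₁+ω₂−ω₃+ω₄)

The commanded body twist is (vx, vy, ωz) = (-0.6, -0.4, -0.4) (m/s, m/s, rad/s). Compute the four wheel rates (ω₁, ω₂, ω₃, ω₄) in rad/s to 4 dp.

k = lx + ly = 0.15 + 0.12 = 0.2700;  k·ωz = 0.2700·-0.4 = -0.1080
ω₁ (FL) = (vx − vy − k·ωz)/r = -0.0920/0.1 = -0.9200
ω₂ (FR) = (vx + vy + k·ωz)/r = -1.1080/0.1 = -11.0800
ω₃ (RL) = (vx + vy − k·ωz)/r = -0.8920/0.1 = -8.9200
ω₄ (RR) = (vx − vy + k·ωz)/r = -0.3080/0.1 = -3.0800

(-0.9200, -11.0800, -8.9200, -3.0800)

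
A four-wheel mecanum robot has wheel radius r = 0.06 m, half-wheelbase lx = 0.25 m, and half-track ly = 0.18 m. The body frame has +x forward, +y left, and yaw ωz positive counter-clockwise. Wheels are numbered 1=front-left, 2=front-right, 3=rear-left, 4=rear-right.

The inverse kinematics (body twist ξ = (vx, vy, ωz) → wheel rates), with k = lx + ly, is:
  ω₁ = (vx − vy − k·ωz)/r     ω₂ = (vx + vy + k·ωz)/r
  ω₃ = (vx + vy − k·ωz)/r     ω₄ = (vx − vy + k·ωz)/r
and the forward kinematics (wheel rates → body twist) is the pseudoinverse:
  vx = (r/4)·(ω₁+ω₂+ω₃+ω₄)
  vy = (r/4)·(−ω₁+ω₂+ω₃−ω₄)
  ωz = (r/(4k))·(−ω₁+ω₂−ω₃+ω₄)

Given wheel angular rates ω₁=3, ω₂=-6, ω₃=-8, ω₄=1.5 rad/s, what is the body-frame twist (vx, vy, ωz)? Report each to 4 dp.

k = lx + ly = 0.25 + 0.18 = 0.4300
ω₁+ω₂+ω₃+ω₄ = -9.5000  →  vx = (0.06/4)·-9.5000 = -0.1425
−ω₁+ω₂+ω₃−ω₄ = -18.5000  →  vy = (0.06/4)·-18.5000 = -0.2775
−ω₁+ω₂−ω₃+ω₄ = 0.5000  →  ωz = (0.06/1.7200)·0.5000 = 0.0174

(-0.1425, -0.2775, 0.0174)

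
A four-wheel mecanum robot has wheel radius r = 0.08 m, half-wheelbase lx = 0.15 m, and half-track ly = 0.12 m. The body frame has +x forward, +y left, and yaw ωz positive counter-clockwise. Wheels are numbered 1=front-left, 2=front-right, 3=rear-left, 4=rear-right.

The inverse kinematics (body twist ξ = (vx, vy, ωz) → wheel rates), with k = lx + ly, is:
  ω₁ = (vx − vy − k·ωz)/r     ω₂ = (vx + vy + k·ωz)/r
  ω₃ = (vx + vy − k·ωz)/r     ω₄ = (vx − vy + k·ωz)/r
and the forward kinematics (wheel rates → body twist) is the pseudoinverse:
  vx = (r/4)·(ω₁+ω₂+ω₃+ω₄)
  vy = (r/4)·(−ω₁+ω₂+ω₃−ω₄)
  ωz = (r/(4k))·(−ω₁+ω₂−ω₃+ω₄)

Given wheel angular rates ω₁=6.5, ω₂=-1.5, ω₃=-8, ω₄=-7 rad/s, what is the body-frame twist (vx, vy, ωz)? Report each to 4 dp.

k = lx + ly = 0.15 + 0.12 = 0.2700
ω₁+ω₂+ω₃+ω₄ = -10.0000  →  vx = (0.08/4)·-10.0000 = -0.2000
−ω₁+ω₂+ω₃−ω₄ = -9.0000  →  vy = (0.08/4)·-9.0000 = -0.1800
−ω₁+ω₂−ω₃+ω₄ = -7.0000  →  ωz = (0.08/1.0800)·-7.0000 = -0.5185

(-0.2000, -0.1800, -0.5185)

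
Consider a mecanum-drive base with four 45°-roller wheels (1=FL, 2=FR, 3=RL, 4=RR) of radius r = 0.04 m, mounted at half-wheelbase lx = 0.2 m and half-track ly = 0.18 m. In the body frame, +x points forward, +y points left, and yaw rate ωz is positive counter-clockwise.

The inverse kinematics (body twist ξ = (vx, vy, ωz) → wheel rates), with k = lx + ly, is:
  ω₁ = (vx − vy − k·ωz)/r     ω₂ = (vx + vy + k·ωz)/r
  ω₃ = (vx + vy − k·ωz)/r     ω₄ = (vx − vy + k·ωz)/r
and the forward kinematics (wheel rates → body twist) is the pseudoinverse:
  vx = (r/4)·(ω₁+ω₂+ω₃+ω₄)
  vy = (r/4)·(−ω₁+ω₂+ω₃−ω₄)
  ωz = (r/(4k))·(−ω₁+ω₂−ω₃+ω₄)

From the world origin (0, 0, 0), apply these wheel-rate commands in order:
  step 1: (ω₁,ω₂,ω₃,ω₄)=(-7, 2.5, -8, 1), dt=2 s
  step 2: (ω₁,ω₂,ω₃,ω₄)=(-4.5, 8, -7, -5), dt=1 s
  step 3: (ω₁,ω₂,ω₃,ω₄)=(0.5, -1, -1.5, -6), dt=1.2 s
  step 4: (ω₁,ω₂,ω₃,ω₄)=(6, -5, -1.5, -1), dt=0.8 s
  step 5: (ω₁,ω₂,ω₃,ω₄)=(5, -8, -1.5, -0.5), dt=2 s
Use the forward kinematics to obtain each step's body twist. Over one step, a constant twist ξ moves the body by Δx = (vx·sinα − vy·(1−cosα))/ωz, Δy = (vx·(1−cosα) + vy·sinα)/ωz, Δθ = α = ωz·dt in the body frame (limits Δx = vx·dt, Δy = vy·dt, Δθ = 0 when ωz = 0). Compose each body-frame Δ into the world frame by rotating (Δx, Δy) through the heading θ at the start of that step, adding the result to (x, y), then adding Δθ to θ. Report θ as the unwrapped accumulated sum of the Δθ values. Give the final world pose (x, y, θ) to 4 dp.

(-0.2361, -0.5478, 0.3132)

step 1: ξ=(vx,vy,ωz)=(-0.1150, 0.0050, 0.4868), dt=2.0 → body Δ=(-0.1998, -0.0949, 0.9737) → world pose (-0.1998, -0.0949, 0.9737)
step 2: ξ=(vx,vy,ωz)=(-0.0850, 0.1050, 0.3816), dt=1.0 → body Δ=(-0.1027, 0.0864, 0.3816) → world pose (-0.3291, -0.1313, 1.3553)
step 3: ξ=(vx,vy,ωz)=(-0.0800, 0.0300, -0.1579), dt=1.2 → body Δ=(-0.0920, 0.0449, -0.1895) → world pose (-0.3926, -0.2116, 1.1658)
step 4: ξ=(vx,vy,ωz)=(-0.0150, -0.1150, -0.2763), dt=0.8 → body Δ=(-0.0220, -0.0899, -0.2211) → world pose (-0.3186, -0.2673, 0.9447)
step 5: ξ=(vx,vy,ωz)=(-0.0500, -0.1400, -0.3158), dt=2.0 → body Δ=(-0.1790, -0.2312, -0.6316) → world pose (-0.2361, -0.5478, 0.3132)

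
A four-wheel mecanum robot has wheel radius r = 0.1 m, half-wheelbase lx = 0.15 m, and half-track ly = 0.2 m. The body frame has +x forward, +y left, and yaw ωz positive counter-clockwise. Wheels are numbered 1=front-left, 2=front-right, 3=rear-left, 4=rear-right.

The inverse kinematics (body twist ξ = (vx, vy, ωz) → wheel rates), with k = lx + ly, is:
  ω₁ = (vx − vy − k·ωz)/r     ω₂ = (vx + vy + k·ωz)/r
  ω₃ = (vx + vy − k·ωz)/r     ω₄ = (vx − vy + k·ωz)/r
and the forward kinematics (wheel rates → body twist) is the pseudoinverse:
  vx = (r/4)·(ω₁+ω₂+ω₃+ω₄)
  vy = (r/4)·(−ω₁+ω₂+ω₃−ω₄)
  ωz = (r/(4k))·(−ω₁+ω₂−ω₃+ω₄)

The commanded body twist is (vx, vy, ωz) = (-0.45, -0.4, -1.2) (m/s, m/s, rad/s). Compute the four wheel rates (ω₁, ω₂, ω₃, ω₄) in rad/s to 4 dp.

k = lx + ly = 0.15 + 0.2 = 0.3500;  k·ωz = 0.3500·-1.2 = -0.4200
ω₁ (FL) = (vx − vy − k·ωz)/r = 0.3700/0.1 = 3.7000
ω₂ (FR) = (vx + vy + k·ωz)/r = -1.2700/0.1 = -12.7000
ω₃ (RL) = (vx + vy − k·ωz)/r = -0.4300/0.1 = -4.3000
ω₄ (RR) = (vx − vy + k·ωz)/r = -0.4700/0.1 = -4.7000

(3.7000, -12.7000, -4.3000, -4.7000)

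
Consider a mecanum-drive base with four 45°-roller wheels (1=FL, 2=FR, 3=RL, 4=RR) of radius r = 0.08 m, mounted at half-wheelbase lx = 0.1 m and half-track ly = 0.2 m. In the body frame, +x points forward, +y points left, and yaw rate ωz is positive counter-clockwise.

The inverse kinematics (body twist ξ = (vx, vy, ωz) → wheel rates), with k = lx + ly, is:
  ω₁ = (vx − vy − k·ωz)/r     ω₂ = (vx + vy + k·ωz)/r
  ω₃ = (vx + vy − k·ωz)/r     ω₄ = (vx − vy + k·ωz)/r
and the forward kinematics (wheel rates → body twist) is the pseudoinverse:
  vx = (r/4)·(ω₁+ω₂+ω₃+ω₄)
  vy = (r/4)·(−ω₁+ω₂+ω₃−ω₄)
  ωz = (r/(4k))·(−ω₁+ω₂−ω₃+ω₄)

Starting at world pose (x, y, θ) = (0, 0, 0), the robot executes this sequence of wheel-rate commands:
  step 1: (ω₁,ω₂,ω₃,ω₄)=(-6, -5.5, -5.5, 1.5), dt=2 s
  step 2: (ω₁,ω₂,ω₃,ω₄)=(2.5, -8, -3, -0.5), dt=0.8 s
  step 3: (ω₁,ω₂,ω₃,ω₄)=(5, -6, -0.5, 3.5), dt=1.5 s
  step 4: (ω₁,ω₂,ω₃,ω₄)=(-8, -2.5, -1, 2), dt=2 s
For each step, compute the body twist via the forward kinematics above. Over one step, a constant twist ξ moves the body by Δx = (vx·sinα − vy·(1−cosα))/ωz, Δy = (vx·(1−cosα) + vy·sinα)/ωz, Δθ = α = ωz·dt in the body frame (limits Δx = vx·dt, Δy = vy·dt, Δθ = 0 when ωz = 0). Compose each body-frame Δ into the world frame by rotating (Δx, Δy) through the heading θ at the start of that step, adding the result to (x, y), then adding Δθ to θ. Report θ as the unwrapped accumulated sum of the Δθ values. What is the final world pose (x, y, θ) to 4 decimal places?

(-0.5680, -1.2353, 1.0067)

step 1: ξ=(vx,vy,ωz)=(-0.3100, -0.1300, 0.5000), dt=2.0 → body Δ=(-0.4022, -0.5038, 1.0000) → world pose (-0.4022, -0.5038, 1.0000)
step 2: ξ=(vx,vy,ωz)=(-0.1800, -0.2600, -0.5333), dt=0.8 → body Δ=(-0.1834, -0.1715, -0.4267) → world pose (-0.3570, -0.7508, 0.5733)
step 3: ξ=(vx,vy,ωz)=(0.0400, -0.3000, -0.4667), dt=1.5 → body Δ=(-0.0960, -0.4343, -0.7000) → world pose (-0.2020, -1.1677, -0.1267)
step 4: ξ=(vx,vy,ωz)=(-0.1900, 0.0500, 0.5667), dt=2.0 → body Δ=(-0.3546, -0.1133, 1.1333) → world pose (-0.5680, -1.2353, 1.0067)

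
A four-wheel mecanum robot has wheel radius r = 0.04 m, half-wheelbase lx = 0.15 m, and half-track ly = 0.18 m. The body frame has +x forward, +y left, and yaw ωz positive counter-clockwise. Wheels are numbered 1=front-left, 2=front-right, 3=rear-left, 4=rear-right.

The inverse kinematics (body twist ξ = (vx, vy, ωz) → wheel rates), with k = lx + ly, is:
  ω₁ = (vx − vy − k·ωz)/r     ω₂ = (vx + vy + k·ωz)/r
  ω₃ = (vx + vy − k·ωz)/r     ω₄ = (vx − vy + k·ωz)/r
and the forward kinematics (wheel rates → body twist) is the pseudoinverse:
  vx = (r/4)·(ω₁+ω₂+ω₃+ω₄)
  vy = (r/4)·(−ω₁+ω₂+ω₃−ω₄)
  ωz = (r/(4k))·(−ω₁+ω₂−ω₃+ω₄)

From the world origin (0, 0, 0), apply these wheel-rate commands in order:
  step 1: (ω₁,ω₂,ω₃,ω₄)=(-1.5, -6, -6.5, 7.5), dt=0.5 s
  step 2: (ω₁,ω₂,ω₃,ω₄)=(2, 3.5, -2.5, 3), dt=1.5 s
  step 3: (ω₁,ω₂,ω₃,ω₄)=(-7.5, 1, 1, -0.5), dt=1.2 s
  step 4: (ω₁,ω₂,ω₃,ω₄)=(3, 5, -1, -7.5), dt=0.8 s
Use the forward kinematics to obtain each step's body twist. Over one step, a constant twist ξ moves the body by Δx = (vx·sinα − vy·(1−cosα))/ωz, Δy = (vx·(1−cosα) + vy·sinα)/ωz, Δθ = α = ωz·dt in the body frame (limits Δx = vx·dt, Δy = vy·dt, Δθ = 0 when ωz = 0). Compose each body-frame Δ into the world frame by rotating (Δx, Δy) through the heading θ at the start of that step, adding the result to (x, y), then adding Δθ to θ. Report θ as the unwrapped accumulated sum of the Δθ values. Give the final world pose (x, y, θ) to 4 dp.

(-0.0935, -0.0141, 0.6076)

step 1: ξ=(vx,vy,ωz)=(-0.0650, -0.1850, 0.2879), dt=0.5 → body Δ=(-0.0257, -0.0945, 0.1439) → world pose (-0.0257, -0.0945, 0.1439)
step 2: ξ=(vx,vy,ωz)=(0.0600, -0.0400, 0.2121), dt=1.5 → body Δ=(0.0980, -0.0448, 0.3182) → world pose (0.0776, -0.1248, 0.4621)
step 3: ξ=(vx,vy,ωz)=(-0.0600, 0.1000, 0.2121), dt=1.2 → body Δ=(-0.0864, 0.1096, 0.2545) → world pose (-0.0486, -0.0652, 0.7167)
step 4: ξ=(vx,vy,ωz)=(-0.0050, 0.0850, -0.1364), dt=0.8 → body Δ=(-0.0003, 0.0681, -0.1091) → world pose (-0.0935, -0.0141, 0.6076)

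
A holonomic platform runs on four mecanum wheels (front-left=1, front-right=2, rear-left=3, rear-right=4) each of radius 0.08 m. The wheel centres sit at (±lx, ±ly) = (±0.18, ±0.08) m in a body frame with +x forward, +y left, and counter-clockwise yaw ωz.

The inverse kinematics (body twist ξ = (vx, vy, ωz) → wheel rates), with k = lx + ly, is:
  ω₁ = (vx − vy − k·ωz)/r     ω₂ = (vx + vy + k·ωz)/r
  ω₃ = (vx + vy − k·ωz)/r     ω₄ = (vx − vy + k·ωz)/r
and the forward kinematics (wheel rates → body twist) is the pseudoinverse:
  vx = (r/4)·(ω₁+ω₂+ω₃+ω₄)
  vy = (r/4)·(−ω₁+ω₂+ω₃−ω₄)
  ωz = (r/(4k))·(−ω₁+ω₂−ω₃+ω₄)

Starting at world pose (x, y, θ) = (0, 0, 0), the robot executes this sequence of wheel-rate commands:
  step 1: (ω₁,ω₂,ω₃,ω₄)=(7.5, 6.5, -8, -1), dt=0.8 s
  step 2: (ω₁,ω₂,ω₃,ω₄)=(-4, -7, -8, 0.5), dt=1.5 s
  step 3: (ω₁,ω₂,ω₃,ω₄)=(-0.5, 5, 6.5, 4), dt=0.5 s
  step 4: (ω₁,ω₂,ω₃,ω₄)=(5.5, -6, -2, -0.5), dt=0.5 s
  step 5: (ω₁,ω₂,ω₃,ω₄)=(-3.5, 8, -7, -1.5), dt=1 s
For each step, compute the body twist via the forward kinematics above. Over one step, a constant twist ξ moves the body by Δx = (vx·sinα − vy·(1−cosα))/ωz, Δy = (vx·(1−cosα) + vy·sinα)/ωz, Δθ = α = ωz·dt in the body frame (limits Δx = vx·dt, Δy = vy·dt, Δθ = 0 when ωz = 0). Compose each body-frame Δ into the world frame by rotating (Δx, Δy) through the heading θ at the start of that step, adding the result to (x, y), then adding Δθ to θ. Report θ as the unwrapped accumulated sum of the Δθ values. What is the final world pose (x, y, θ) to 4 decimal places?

step 1: ξ=(vx,vy,ωz)=(0.1000, -0.1600, 0.4615), dt=0.8 → body Δ=(0.1016, -0.1105, 0.3692) → world pose (0.1016, -0.1105, 0.3692)
step 2: ξ=(vx,vy,ωz)=(-0.3700, -0.2300, 0.4231), dt=1.5 → body Δ=(-0.4126, -0.4926, 0.6346) → world pose (-0.1055, -0.7188, 1.0038)
step 3: ξ=(vx,vy,ωz)=(0.3000, 0.1600, 0.2308), dt=0.5 → body Δ=(0.1451, 0.0885, 0.1154) → world pose (-0.1022, -0.5489, 1.1192)
step 4: ξ=(vx,vy,ωz)=(-0.0600, -0.2600, -0.7692), dt=0.5 → body Δ=(-0.0540, -0.1211, -0.3846) → world pose (-0.0168, -0.6503, 0.7346)
step 5: ξ=(vx,vy,ωz)=(-0.0800, 0.1200, 1.3077), dt=1.0 → body Δ=(-0.1270, 0.0433, 1.3077) → world pose (-0.1401, -0.7033, 2.0423)

(-0.1401, -0.7033, 2.0423)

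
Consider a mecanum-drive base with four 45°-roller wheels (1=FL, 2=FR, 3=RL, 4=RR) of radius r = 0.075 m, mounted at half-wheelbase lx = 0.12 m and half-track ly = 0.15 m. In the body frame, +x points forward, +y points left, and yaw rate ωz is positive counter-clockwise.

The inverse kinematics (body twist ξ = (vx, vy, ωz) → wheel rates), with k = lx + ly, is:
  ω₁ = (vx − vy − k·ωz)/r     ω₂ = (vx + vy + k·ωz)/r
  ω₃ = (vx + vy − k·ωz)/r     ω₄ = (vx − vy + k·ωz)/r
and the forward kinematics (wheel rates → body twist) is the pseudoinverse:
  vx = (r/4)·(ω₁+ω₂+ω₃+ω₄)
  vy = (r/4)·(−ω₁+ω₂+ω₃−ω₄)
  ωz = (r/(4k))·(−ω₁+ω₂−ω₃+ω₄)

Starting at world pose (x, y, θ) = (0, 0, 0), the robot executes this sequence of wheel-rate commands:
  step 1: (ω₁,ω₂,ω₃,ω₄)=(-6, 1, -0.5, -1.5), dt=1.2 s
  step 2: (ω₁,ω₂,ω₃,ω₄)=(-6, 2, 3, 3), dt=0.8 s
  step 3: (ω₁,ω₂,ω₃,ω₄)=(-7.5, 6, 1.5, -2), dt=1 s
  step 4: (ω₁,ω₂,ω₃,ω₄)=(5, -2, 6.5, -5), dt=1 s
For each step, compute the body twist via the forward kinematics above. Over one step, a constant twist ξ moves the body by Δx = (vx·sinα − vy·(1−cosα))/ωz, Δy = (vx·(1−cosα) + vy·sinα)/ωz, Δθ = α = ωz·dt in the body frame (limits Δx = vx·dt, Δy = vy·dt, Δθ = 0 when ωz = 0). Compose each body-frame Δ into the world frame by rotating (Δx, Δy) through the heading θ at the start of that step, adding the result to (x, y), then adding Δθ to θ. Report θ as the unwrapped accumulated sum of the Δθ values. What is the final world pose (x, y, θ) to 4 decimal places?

(-0.5852, 0.4026, 0.3542)

step 1: ξ=(vx,vy,ωz)=(-0.1312, 0.1500, 0.4167), dt=1.2 → body Δ=(-0.1951, 0.1340, 0.5000) → world pose (-0.1951, 0.1340, 0.5000)
step 2: ξ=(vx,vy,ωz)=(0.0375, 0.1500, 0.5556), dt=0.8 → body Δ=(0.0028, 0.1226, 0.4444) → world pose (-0.2514, 0.2430, 0.9444)
step 3: ξ=(vx,vy,ωz)=(-0.0375, 0.3187, 0.6944), dt=1.0 → body Δ=(-0.1409, 0.2812, 0.6944) → world pose (-0.5619, 0.2937, 1.6389)
step 4: ξ=(vx,vy,ωz)=(0.0844, 0.0844, -1.2847), dt=1.0 → body Δ=(0.1101, 0.0159, -1.2847) → world pose (-0.5852, 0.4026, 0.3542)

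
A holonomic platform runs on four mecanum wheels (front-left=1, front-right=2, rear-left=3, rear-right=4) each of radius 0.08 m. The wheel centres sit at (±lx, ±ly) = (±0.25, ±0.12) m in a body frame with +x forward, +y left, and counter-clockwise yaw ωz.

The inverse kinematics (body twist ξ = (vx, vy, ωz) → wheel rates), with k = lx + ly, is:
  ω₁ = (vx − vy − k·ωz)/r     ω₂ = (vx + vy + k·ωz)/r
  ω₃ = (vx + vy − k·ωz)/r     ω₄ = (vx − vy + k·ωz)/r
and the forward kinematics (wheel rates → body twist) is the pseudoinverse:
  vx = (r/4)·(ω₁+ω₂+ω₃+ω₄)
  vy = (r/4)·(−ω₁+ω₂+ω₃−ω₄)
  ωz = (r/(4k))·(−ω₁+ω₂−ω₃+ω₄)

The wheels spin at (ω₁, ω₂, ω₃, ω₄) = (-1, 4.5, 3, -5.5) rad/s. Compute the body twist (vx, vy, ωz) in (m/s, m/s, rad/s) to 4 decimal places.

k = lx + ly = 0.25 + 0.12 = 0.3700
ω₁+ω₂+ω₃+ω₄ = 1.0000  →  vx = (0.08/4)·1.0000 = 0.0200
−ω₁+ω₂+ω₃−ω₄ = 14.0000  →  vy = (0.08/4)·14.0000 = 0.2800
−ω₁+ω₂−ω₃+ω₄ = -3.0000  →  ωz = (0.08/1.4800)·-3.0000 = -0.1622

(0.0200, 0.2800, -0.1622)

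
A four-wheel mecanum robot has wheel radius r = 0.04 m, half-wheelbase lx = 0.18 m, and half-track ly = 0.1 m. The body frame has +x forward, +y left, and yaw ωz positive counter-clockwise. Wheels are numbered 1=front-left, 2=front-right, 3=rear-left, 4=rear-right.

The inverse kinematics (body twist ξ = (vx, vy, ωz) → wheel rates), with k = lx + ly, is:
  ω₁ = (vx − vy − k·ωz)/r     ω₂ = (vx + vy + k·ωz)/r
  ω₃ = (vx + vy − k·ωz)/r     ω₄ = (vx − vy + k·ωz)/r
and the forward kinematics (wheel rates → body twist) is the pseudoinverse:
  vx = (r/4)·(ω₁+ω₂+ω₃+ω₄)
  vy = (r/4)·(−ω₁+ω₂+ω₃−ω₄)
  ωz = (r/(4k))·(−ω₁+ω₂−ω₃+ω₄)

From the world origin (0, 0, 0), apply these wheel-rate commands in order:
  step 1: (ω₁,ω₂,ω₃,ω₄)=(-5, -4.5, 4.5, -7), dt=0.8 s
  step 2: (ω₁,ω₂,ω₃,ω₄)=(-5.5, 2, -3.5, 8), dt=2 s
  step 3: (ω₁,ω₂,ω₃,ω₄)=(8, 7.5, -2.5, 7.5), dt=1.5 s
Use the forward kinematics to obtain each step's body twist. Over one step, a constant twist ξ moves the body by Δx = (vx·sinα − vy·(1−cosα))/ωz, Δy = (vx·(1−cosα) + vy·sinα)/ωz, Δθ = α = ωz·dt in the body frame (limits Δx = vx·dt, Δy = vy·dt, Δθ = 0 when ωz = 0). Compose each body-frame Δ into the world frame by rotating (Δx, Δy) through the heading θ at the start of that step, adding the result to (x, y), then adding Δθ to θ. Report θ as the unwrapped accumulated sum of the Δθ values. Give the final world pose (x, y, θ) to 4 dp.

step 1: ξ=(vx,vy,ωz)=(-0.1200, 0.1200, -0.3929), dt=0.8 → body Δ=(-0.0795, 0.1094, -0.3143) → world pose (-0.0795, 0.1094, -0.3143)
step 2: ξ=(vx,vy,ωz)=(0.0100, -0.0400, 0.6786), dt=2.0 → body Δ=(0.0609, -0.0460, 1.3571) → world pose (-0.0358, 0.0468, 1.0429)
step 3: ξ=(vx,vy,ωz)=(0.2050, -0.1050, 0.3393), dt=1.5 → body Δ=(0.3336, -0.0742, 0.5089) → world pose (0.1964, 0.2976, 1.5518)

(0.1964, 0.2976, 1.5518)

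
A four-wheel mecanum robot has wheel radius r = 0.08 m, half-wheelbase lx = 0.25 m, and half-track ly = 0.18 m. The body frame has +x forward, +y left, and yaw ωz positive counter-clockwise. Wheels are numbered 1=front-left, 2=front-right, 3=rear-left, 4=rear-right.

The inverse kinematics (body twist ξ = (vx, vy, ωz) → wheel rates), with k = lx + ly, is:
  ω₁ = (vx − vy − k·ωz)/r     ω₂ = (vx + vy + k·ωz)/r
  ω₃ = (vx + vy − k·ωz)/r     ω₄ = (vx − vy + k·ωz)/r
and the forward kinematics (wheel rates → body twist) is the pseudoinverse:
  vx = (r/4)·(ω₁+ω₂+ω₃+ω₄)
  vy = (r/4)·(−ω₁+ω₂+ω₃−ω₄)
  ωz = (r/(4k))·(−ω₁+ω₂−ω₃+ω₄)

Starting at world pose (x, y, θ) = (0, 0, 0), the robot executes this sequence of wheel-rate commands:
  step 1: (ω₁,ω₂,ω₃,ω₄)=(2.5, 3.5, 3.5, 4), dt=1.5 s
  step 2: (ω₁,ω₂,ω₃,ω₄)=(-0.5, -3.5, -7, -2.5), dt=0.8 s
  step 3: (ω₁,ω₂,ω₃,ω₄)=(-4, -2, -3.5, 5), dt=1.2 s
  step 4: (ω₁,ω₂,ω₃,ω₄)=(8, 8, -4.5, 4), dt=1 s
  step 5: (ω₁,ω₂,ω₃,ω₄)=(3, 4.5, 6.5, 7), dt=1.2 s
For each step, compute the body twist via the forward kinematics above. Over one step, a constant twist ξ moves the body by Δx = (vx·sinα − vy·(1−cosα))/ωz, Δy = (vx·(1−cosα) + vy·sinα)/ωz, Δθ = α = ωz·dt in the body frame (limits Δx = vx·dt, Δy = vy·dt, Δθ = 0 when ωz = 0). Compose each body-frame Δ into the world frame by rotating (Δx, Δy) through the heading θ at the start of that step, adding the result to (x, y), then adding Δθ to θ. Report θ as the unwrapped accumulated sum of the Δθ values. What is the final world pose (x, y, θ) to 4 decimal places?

step 1: ξ=(vx,vy,ωz)=(0.2700, 0.0100, 0.0698), dt=1.5 → body Δ=(0.4035, 0.0361, 0.1047) → world pose (0.4035, 0.0361, 0.1047)
step 2: ξ=(vx,vy,ωz)=(-0.2700, -0.1500, 0.0698), dt=0.8 → body Δ=(-0.2125, -0.1260, 0.0558) → world pose (0.2053, -0.1113, 0.1605)
step 3: ξ=(vx,vy,ωz)=(-0.0900, -0.1300, 0.4884), dt=1.2 → body Δ=(-0.0575, -0.1780, 0.5860) → world pose (0.1769, -0.2962, 0.7465)
step 4: ξ=(vx,vy,ωz)=(0.3100, -0.1700, 0.3953), dt=1.0 → body Δ=(0.3352, -0.1051, 0.3953) → world pose (0.4943, -0.1458, 1.1419)
step 5: ξ=(vx,vy,ωz)=(0.4200, 0.0200, 0.0930), dt=1.2 → body Δ=(0.5016, 0.0521, 0.1116) → world pose (0.6556, 0.3320, 1.2535)

(0.6556, 0.3320, 1.2535)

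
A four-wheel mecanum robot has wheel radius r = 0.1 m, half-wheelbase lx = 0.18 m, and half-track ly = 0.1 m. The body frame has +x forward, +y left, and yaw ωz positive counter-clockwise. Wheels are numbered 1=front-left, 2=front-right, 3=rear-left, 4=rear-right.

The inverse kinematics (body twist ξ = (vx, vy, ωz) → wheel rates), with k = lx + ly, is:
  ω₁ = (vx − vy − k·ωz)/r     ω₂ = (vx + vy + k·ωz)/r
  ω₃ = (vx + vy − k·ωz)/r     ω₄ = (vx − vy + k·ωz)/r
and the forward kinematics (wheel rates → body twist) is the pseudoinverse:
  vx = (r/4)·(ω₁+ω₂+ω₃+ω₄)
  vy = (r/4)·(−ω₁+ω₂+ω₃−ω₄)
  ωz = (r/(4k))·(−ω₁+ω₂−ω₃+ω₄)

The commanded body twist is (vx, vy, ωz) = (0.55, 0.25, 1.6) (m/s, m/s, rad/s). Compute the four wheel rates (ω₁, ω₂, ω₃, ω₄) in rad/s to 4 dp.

k = lx + ly = 0.18 + 0.1 = 0.2800;  k·ωz = 0.2800·1.6 = 0.4480
ω₁ (FL) = (vx − vy − k·ωz)/r = -0.1480/0.1 = -1.4800
ω₂ (FR) = (vx + vy + k·ωz)/r = 1.2480/0.1 = 12.4800
ω₃ (RL) = (vx + vy − k·ωz)/r = 0.3520/0.1 = 3.5200
ω₄ (RR) = (vx − vy + k·ωz)/r = 0.7480/0.1 = 7.4800

(-1.4800, 12.4800, 3.5200, 7.4800)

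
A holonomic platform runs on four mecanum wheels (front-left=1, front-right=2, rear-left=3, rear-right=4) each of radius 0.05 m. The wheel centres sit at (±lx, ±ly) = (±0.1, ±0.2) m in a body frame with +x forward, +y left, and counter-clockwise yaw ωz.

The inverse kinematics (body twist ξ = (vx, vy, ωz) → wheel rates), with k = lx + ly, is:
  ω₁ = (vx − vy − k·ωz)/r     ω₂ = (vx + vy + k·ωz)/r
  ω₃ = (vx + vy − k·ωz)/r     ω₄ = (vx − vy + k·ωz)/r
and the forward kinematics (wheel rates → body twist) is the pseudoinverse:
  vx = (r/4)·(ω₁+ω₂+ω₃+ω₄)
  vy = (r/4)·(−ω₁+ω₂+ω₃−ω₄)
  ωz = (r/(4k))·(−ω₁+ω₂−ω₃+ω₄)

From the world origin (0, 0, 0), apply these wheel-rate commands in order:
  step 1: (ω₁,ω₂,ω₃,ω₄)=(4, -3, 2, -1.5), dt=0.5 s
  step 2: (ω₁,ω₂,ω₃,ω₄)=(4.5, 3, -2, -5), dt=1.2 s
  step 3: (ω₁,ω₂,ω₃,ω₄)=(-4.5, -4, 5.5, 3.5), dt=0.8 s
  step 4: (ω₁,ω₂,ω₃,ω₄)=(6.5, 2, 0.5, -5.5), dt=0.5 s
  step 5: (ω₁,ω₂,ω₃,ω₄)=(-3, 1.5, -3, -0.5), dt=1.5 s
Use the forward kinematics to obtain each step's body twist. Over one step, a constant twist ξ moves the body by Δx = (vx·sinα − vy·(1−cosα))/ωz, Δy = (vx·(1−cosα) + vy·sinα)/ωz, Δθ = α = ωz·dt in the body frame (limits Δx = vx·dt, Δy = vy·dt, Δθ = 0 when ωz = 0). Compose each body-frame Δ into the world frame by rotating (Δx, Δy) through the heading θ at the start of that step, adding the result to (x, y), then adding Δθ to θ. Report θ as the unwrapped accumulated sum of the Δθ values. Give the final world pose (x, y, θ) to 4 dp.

(-0.0039, 0.0883, -0.2750)

step 1: ξ=(vx,vy,ωz)=(0.0187, -0.0438, -0.4375), dt=0.5 → body Δ=(0.0069, -0.0227, -0.2188) → world pose (0.0069, -0.0227, -0.2188)
step 2: ξ=(vx,vy,ωz)=(0.0063, 0.0188, -0.1875), dt=1.2 → body Δ=(0.0100, 0.0215, -0.2250) → world pose (0.0213, -0.0039, -0.4437)
step 3: ξ=(vx,vy,ωz)=(0.0063, 0.0312, -0.0625), dt=0.8 → body Δ=(0.0056, 0.0249, -0.0500) → world pose (0.0371, 0.0161, -0.4937)
step 4: ξ=(vx,vy,ωz)=(0.0437, 0.0188, -0.4375), dt=0.5 → body Δ=(0.0227, 0.0069, -0.2188) → world pose (0.0603, 0.0114, -0.7125)
step 5: ξ=(vx,vy,ωz)=(-0.0625, 0.0250, 0.2917), dt=1.5 → body Δ=(-0.0989, 0.0161, 0.4375) → world pose (-0.0039, 0.0883, -0.2750)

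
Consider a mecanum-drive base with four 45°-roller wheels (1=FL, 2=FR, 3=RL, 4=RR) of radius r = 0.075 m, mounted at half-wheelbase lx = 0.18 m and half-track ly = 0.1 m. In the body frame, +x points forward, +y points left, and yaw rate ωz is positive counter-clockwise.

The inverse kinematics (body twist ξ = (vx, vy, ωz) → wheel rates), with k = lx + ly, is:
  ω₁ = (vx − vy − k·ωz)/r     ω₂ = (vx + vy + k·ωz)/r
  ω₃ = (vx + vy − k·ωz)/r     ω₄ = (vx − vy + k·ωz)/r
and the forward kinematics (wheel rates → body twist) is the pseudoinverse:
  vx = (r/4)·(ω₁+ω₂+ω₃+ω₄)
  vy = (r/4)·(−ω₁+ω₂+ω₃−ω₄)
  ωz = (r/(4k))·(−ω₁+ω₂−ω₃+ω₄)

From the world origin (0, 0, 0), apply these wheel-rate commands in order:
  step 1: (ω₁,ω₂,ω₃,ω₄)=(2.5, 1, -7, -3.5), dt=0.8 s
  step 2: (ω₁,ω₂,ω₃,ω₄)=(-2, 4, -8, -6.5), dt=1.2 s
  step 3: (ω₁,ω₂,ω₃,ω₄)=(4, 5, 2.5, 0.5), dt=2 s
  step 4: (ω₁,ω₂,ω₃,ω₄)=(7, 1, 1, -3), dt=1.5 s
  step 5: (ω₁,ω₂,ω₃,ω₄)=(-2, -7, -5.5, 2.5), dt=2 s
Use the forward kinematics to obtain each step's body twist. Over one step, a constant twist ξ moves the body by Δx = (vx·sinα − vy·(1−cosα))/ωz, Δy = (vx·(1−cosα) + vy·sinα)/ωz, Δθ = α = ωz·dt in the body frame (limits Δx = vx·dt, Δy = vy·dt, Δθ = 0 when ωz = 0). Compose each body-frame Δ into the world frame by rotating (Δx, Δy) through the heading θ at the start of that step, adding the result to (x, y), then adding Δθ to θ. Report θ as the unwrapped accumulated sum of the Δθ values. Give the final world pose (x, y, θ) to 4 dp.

(-0.4816, -0.1522, -0.0268)

step 1: ξ=(vx,vy,ωz)=(-0.1313, -0.0938, 0.1339), dt=0.8 → body Δ=(-0.1008, -0.0805, 0.1071) → world pose (-0.1008, -0.0805, 0.1071)
step 2: ξ=(vx,vy,ωz)=(-0.2344, 0.0844, 0.5022), dt=1.2 → body Δ=(-0.2941, 0.0130, 0.6027) → world pose (-0.3946, -0.0990, 0.7098)
step 3: ξ=(vx,vy,ωz)=(0.2250, 0.0563, -0.0670), dt=2.0 → body Δ=(0.4562, 0.0821, -0.1339) → world pose (-0.1021, 0.2606, 0.5759)
step 4: ξ=(vx,vy,ωz)=(0.1125, -0.0375, -0.6696), dt=1.5 → body Δ=(0.1158, -0.1251, -1.0045) → world pose (0.0632, 0.2187, -0.4286)
step 5: ξ=(vx,vy,ωz)=(-0.2250, -0.2437, 0.2009), dt=2.0 → body Δ=(-0.3414, -0.5637, 0.4018) → world pose (-0.4816, -0.1522, -0.0268)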